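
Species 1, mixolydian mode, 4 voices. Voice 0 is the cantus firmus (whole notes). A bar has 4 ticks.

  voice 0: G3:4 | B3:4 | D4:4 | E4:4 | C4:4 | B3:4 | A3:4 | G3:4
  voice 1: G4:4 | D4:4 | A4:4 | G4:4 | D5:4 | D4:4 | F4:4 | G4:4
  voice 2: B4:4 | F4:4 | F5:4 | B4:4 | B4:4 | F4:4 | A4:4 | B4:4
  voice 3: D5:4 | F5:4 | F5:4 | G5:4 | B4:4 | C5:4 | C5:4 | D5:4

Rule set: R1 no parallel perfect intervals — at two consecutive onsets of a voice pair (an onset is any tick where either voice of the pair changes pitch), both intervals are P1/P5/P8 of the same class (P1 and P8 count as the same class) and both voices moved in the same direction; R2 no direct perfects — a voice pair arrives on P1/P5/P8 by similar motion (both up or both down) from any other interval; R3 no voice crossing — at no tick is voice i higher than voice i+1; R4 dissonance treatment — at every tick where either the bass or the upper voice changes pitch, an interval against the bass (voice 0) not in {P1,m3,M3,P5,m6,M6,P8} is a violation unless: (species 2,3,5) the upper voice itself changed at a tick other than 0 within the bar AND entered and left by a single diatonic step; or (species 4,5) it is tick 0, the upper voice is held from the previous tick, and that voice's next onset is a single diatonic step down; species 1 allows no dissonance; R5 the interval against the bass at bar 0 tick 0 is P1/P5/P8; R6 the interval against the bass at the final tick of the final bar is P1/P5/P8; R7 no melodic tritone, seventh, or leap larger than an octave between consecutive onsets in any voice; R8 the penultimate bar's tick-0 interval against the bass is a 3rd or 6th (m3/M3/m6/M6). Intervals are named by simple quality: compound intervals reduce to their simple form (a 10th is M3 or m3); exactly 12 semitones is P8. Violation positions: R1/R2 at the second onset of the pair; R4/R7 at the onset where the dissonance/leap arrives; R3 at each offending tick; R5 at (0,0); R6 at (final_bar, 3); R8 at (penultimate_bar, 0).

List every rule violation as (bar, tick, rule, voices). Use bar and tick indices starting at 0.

(0, 0, R5, (0, 2))
(1, 0, R4, (0, 2))
(1, 0, R4, (0, 3))
(1, 0, R7, (2,))
(2, 0, R2, (0, 1))
(3, 0, R7, (2,))
(4, 0, R3, (1, 2))
(4, 0, R4, (0, 1))
(4, 0, R4, (0, 2))
(4, 0, R4, (0, 3))
(4, 1, R3, (1, 2))
(4, 2, R3, (1, 2))
(4, 3, R3, (1, 2))
(5, 0, R4, (0, 2))
(5, 0, R4, (0, 3))
(5, 0, R7, (2,))
(6, 0, R8, (0, 2))
(7, 0, R1, (1, 3))
(7, 3, R6, (0, 2))

bar 0: v0=G3 v1=G4 v2=B4 v3=D5 downbeat P5
bar 1: v0=B3 v1=D4 v2=F4 v3=F5 downbeat TT
bar 2: v0=D4 v1=A4 v2=F5 v3=F5 downbeat m3
bar 3: v0=E4 v1=G4 v2=B4 v3=G5 downbeat m3
bar 4: v0=C4 v1=D5 v2=B4 v3=B4 downbeat M7
bar 5: v0=B3 v1=D4 v2=F4 v3=C5 downbeat m2
bar 6: v0=A3 v1=F4 v2=A4 v3=C5 downbeat m3
bar 7: v0=G3 v1=G4 v2=B4 v3=D5 downbeat P5
  -> R5 @ bar 0 tick 0 v(0, 2): opens on M3
  -> R4 @ bar 1 tick 0 v(0, 2): B3/F4 TT untreated
  -> R4 @ bar 1 tick 0 v(0, 3): B3/F5 TT untreated
  -> R7 @ bar 1 tick 0 v(2,): B4->F4 leap 6st
  -> R2 @ bar 2 tick 0 v(0, 1): B3/D4 m3 -> D4/A4 P5 similar
  -> R7 @ bar 3 tick 0 v(2,): F5->B4 leap 6st
  -> R3 @ bar 4 tick 0 v(1, 2): D5 above B4
  -> R4 @ bar 4 tick 0 v(0, 1): C4/D5 M2 untreated
  -> R4 @ bar 4 tick 0 v(0, 2): C4/B4 M7 untreated
  -> R4 @ bar 4 tick 0 v(0, 3): C4/B4 M7 untreated
  -> R3 @ bar 4 tick 1 v(1, 2): D5 above B4
  -> R3 @ bar 4 tick 2 v(1, 2): D5 above B4
  -> R3 @ bar 4 tick 3 v(1, 2): D5 above B4
  -> R4 @ bar 5 tick 0 v(0, 2): B3/F4 TT untreated
  -> R4 @ bar 5 tick 0 v(0, 3): B3/C5 m2 untreated
  -> R7 @ bar 5 tick 0 v(2,): B4->F4 leap 6st
  -> R8 @ bar 6 tick 0 v(0, 2): penult P8 not 3rd/6th
  -> R1 @ bar 7 tick 0 v(1, 3): F4/C5 P5 -> G4/D5 P5 similar
  -> R6 @ bar 7 tick 3 v(0, 2): closes on M3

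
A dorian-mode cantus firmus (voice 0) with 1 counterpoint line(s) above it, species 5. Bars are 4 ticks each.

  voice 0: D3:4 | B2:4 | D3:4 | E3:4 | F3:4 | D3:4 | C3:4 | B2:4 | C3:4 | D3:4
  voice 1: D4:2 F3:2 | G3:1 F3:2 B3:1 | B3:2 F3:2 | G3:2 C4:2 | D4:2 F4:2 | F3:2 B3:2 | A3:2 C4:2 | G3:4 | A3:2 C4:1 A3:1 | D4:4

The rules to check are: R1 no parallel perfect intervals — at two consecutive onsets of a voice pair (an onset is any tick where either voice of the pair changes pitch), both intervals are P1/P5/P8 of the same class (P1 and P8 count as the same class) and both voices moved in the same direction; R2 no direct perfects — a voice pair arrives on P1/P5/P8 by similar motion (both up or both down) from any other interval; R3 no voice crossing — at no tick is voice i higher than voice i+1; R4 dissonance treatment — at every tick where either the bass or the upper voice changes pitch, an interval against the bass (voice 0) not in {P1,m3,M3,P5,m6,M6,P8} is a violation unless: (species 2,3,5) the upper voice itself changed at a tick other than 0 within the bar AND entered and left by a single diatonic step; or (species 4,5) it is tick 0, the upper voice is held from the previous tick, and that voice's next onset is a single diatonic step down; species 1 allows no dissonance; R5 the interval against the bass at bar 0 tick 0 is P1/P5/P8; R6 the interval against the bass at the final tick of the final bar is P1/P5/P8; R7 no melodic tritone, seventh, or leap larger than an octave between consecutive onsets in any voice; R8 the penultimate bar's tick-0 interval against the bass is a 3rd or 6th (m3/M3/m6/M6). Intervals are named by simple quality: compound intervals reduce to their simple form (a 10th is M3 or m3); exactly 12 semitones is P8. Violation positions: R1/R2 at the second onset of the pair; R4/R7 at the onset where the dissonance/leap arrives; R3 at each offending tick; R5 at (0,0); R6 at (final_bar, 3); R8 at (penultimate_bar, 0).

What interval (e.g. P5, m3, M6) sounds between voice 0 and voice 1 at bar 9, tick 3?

voice 0=D3 voice 1=D4 -> P8

P8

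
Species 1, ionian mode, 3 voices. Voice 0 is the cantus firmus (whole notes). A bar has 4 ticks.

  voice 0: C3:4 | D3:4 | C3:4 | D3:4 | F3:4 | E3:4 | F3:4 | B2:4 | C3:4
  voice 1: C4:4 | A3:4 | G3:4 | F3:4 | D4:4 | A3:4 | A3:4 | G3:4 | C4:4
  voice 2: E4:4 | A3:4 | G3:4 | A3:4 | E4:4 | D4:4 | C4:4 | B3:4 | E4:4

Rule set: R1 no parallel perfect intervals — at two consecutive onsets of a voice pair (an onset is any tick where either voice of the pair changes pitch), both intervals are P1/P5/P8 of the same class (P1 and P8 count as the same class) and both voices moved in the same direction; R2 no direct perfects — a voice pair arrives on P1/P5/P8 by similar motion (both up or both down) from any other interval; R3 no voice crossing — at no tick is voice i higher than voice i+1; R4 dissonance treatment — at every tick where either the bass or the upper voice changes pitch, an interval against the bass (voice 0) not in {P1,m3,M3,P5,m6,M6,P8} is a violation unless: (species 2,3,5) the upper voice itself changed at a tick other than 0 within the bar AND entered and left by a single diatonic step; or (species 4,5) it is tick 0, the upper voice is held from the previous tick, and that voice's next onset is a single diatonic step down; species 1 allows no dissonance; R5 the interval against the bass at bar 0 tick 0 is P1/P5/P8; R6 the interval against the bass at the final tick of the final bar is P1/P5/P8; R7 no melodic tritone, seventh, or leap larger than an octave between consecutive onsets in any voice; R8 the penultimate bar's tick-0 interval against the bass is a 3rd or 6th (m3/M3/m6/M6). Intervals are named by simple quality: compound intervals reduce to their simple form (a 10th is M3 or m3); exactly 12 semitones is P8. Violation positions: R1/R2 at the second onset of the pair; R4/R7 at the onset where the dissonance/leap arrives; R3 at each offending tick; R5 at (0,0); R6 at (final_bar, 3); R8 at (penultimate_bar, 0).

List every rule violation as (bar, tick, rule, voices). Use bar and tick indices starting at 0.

(0, 0, R5, (0, 2))
(1, 0, R2, (1, 2))
(2, 0, R1, (0, 1))
(2, 0, R1, (0, 2))
(2, 0, R1, (1, 2))
(3, 0, R1, (0, 2))
(4, 0, R4, (0, 2))
(5, 0, R4, (0, 1))
(5, 0, R4, (0, 2))
(7, 0, R2, (0, 2))
(7, 0, R7, (0,))
(7, 0, R8, (0, 2))
(8, 0, R2, (0, 1))
(8, 3, R6, (0, 2))

bar 0: v0=C3 v1=C4 v2=E4 downbeat M3
bar 1: v0=D3 v1=A3 v2=A3 downbeat P5
bar 2: v0=C3 v1=G3 v2=G3 downbeat P5
bar 3: v0=D3 v1=F3 v2=A3 downbeat P5
bar 4: v0=F3 v1=D4 v2=E4 downbeat M7
bar 5: v0=E3 v1=A3 v2=D4 downbeat m7
bar 6: v0=F3 v1=A3 v2=C4 downbeat P5
bar 7: v0=B2 v1=G3 v2=B3 downbeat P8
bar 8: v0=C3 v1=C4 v2=E4 downbeat M3
  -> R5 @ bar 0 tick 0 v(0, 2): opens on M3
  -> R2 @ bar 1 tick 0 v(1, 2): C4/E4 M3 -> A3/A3 P1 similar
  -> R1 @ bar 2 tick 0 v(0, 1): D3/A3 P5 -> C3/G3 P5 similar
  -> R1 @ bar 2 tick 0 v(0, 2): D3/A3 P5 -> C3/G3 P5 similar
  -> R1 @ bar 2 tick 0 v(1, 2): A3/A3 P1 -> G3/G3 P1 similar
  -> R1 @ bar 3 tick 0 v(0, 2): C3/G3 P5 -> D3/A3 P5 similar
  -> R4 @ bar 4 tick 0 v(0, 2): F3/E4 M7 untreated
  -> R4 @ bar 5 tick 0 v(0, 1): E3/A3 P4 untreated
  -> R4 @ bar 5 tick 0 v(0, 2): E3/D4 m7 untreated
  -> R2 @ bar 7 tick 0 v(0, 2): F3/C4 P5 -> B2/B3 P8 similar
  -> R7 @ bar 7 tick 0 v(0,): F3->B2 leap 6st
  -> R8 @ bar 7 tick 0 v(0, 2): penult P8 not 3rd/6th
  -> R2 @ bar 8 tick 0 v(0, 1): B2/G3 m6 -> C3/C4 P8 similar
  -> R6 @ bar 8 tick 3 v(0, 2): closes on M3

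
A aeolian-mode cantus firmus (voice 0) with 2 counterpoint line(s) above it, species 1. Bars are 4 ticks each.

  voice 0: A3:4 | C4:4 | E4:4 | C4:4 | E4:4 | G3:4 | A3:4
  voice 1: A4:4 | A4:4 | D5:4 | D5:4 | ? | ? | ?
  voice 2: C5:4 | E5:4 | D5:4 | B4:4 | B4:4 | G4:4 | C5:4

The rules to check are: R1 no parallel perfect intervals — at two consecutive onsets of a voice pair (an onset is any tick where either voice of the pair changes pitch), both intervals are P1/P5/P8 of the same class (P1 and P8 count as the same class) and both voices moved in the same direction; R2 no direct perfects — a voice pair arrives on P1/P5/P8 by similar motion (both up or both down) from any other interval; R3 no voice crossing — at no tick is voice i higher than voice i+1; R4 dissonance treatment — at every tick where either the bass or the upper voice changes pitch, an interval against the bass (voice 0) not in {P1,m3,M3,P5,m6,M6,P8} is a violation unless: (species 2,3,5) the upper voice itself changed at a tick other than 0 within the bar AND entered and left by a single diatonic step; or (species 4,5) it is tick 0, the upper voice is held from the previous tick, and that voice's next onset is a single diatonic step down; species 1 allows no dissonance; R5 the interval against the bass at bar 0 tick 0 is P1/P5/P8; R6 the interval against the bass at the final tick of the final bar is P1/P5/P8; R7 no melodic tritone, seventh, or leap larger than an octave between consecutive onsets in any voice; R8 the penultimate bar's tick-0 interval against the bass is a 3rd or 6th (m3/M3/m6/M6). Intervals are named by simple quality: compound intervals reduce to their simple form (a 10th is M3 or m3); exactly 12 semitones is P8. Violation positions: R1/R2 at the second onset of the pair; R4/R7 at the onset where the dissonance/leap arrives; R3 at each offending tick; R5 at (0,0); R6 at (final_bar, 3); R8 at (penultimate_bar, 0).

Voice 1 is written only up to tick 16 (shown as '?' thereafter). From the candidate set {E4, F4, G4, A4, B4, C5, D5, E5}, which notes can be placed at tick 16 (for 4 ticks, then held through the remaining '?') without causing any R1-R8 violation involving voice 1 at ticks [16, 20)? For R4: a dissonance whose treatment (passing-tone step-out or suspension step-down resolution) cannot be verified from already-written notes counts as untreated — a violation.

{B4, G4}

E4: violates R7
F4: violates R4
G4: legal
A4: violates R4
B4: legal
C5: violates R3
D5: violates R3,R4
E5: violates R2,R3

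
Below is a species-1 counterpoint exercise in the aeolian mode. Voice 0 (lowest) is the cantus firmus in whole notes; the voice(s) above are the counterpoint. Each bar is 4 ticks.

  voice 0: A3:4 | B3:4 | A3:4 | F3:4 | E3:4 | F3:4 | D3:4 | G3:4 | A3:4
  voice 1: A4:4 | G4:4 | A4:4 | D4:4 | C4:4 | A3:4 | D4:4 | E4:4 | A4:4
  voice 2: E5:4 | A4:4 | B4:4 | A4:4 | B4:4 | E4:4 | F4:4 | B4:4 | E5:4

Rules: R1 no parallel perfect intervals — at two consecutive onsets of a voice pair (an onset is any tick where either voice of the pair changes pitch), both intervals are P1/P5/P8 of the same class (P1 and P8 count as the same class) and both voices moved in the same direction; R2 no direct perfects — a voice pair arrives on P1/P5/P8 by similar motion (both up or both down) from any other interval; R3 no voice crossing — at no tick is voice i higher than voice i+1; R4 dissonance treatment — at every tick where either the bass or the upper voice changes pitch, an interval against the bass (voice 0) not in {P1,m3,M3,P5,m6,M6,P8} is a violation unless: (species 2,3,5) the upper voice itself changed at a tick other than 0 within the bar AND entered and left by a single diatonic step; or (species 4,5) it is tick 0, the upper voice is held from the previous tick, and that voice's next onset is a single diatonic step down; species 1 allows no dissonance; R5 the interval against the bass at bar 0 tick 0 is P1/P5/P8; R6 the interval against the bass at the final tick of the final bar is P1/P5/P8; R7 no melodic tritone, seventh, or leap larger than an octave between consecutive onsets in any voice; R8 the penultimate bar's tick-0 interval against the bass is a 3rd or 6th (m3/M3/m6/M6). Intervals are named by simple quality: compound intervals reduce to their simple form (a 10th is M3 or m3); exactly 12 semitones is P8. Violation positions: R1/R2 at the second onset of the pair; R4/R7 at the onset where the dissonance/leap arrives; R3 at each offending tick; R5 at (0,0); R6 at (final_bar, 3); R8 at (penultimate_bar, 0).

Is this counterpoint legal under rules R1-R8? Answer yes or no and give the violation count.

No (10 violations)

bar 0: v0=A3 v1=A4 v2=E5 (P5)
bar 1: v0=B3 v1=G4 v2=A4 (m7)
bar 2: v0=A3 v1=A4 v2=B4 (M2)
bar 3: v0=F3 v1=D4 v2=A4 (M3)
bar 4: v0=E3 v1=C4 v2=B4 (P5)
bar 5: v0=F3 v1=A3 v2=E4 (M7)
bar 6: v0=D3 v1=D4 v2=F4 (m3)
bar 7: v0=G3 v1=E4 v2=B4 (M3)
bar 8: v0=A3 v1=A4 v2=E5 (P5)
  R4 @ bar1.0: B3/A4 m7 untreated
  R4 @ bar2.0: A3/B4 M2 untreated
  R2 @ bar3.0: A4/B4 M2 -> D4/A4 P5 similar
  R2 @ bar5.0: C4/B4 M7 -> A3/E4 P5 similar
  R4 @ bar5.0: F3/E4 M7 untreated
  R2 @ bar7.0: D4/F4 m3 -> E4/B4 P5 similar
  R7 @ bar7.0: F4->B4 leap 6st
  R1 @ bar8.0: E4/B4 P5 -> A4/E5 P5 similar
  R2 @ bar8.0: G3/E4 M6 -> A3/A4 P8 similar
  R2 @ bar8.0: G3/B4 M3 -> A3/E5 P5 similar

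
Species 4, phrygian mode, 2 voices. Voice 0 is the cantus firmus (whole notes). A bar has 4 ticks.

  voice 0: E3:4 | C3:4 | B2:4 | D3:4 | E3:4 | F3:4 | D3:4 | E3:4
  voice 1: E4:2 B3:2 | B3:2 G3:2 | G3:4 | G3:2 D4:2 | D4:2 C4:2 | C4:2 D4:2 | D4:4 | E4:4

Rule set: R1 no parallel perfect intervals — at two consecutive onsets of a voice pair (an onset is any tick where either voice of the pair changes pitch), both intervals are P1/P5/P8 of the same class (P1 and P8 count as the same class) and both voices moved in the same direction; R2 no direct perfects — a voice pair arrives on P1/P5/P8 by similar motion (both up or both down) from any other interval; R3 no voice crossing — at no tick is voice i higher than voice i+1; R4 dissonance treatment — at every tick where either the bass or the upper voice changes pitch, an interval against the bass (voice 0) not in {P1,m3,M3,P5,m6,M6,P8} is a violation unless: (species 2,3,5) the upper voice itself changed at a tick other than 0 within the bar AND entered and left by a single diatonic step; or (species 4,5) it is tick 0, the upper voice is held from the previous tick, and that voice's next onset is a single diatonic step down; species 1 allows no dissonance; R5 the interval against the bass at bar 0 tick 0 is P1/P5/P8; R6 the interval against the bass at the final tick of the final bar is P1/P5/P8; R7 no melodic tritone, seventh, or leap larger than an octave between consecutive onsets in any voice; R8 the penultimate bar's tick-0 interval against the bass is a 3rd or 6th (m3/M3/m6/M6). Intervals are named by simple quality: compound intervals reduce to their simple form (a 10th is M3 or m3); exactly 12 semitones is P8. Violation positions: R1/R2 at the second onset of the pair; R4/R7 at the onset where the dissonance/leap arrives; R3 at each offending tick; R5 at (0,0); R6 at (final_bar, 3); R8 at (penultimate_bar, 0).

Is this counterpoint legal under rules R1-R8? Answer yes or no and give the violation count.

No (4 violations)

bar 0: v0=E3 v1=E4 (P8)
bar 1: v0=C3 v1=B3 (M7)
bar 2: v0=B2 v1=G3 (m6)
bar 3: v0=D3 v1=G3 (P4)
bar 4: v0=E3 v1=D4 (m7)
bar 5: v0=F3 v1=C4 (P5)
bar 6: v0=D3 v1=D4 (P8)
bar 7: v0=E3 v1=E4 (P8)
  R4 @ bar1.0: C3/B3 M7 untreated
  R4 @ bar3.0: D3/G3 P4 untreated
  R8 @ bar6.0: penult P8 not 3rd/6th
  R1 @ bar7.0: D3/D4 P8 -> E3/E4 P8 similar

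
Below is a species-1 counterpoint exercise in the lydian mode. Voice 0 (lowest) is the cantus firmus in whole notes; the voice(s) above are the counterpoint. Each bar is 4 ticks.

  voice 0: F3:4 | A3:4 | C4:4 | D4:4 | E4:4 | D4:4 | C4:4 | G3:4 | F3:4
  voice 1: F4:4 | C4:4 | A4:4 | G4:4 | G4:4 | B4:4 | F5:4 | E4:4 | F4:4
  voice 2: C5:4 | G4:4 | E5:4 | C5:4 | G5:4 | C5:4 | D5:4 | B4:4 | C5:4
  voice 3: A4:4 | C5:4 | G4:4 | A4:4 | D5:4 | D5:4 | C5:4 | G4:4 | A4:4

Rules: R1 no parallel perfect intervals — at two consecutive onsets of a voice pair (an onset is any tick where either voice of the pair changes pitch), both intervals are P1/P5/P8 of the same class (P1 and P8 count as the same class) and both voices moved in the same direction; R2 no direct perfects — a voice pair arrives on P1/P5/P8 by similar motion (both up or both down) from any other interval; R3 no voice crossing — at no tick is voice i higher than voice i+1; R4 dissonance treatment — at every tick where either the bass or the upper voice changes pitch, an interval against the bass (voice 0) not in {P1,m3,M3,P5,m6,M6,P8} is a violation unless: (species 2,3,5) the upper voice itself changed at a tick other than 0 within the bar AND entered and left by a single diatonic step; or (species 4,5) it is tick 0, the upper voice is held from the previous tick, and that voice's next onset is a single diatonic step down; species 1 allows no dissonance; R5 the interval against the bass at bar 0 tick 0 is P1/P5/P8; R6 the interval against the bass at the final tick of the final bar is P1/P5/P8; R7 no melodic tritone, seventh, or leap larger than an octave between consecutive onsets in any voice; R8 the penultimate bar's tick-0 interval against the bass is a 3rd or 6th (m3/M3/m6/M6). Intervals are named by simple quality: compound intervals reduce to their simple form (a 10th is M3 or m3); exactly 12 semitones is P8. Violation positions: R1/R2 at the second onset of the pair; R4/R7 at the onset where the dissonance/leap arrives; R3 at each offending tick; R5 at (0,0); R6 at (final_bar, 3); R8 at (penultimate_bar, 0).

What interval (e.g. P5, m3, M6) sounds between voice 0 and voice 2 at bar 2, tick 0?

voice 0=C4 voice 2=E5 -> M3

M3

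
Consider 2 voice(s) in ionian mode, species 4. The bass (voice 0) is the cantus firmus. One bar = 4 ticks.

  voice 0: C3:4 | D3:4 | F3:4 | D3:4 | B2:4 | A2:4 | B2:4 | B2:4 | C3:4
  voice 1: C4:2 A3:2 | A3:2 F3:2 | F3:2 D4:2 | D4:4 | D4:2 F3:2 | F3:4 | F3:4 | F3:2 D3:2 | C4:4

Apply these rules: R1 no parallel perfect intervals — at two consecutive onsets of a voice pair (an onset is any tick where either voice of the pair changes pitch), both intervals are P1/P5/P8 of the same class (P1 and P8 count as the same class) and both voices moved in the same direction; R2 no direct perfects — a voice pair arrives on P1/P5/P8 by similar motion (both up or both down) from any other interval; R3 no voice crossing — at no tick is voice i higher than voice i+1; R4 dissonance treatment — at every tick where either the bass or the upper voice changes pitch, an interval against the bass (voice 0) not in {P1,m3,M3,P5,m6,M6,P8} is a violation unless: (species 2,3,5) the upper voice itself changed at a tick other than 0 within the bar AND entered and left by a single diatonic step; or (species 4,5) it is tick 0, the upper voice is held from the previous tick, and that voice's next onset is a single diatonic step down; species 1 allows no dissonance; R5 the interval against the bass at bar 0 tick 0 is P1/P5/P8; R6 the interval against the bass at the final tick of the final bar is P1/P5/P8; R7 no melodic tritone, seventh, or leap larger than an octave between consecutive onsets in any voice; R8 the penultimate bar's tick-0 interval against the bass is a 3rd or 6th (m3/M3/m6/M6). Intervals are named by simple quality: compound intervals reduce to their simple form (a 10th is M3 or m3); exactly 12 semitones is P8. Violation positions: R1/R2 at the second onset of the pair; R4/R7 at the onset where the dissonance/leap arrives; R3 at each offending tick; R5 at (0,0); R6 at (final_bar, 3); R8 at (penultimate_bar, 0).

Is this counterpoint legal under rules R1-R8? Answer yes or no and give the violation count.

bar 0: v0=C3 v1=C4 (P8)
bar 1: v0=D3 v1=A3 (P5)
bar 2: v0=F3 v1=F3 (P1)
bar 3: v0=D3 v1=D4 (P8)
bar 4: v0=B2 v1=D4 (m3)
bar 5: v0=A2 v1=F3 (m6)
bar 6: v0=B2 v1=F3 (TT)
bar 7: v0=B2 v1=F3 (TT)
bar 8: v0=C3 v1=C4 (P8)
  R4 @ bar4.2: B2/F3 TT untreated
  R4 @ bar6.0: B2/F3 TT untreated
  R8 @ bar7.0: penult TT not 3rd/6th
  R2 @ bar8.0: B2/D3 m3 -> C3/C4 P8 similar
  R7 @ bar8.0: D3->C4 leap 10st

No (5 violations)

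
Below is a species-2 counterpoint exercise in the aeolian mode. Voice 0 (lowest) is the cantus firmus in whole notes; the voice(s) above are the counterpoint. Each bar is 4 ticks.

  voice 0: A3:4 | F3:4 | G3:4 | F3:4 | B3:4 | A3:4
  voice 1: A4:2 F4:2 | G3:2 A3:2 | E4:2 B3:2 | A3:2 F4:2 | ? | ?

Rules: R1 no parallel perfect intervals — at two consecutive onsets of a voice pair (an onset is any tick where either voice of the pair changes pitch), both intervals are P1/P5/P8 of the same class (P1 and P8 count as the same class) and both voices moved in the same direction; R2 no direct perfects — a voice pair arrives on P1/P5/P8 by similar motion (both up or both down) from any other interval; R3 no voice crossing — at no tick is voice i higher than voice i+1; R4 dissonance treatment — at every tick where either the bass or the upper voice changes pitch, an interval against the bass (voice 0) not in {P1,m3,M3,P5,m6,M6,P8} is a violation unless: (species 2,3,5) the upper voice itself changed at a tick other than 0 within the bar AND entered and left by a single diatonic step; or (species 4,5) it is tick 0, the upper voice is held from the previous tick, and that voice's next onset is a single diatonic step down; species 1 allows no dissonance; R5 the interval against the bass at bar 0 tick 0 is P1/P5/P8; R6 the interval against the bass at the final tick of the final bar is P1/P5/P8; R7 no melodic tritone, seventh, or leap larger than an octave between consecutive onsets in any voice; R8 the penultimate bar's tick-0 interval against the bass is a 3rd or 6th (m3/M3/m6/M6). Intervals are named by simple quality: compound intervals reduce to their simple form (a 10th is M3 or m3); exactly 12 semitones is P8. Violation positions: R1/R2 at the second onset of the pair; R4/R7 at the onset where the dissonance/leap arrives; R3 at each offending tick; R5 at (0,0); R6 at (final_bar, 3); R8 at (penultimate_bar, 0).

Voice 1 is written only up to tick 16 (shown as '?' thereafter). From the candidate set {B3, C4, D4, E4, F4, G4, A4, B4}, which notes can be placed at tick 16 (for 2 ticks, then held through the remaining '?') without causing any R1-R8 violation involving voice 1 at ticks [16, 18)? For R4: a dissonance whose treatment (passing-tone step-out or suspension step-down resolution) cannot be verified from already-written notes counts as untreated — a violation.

{D4, G4}

B3: violates R7,R8
C4: violates R4,R8
D4: legal
E4: violates R4,R8
F4: violates R4,R8
G4: legal
A4: violates R4,R8
B4: violates R1,R7,R8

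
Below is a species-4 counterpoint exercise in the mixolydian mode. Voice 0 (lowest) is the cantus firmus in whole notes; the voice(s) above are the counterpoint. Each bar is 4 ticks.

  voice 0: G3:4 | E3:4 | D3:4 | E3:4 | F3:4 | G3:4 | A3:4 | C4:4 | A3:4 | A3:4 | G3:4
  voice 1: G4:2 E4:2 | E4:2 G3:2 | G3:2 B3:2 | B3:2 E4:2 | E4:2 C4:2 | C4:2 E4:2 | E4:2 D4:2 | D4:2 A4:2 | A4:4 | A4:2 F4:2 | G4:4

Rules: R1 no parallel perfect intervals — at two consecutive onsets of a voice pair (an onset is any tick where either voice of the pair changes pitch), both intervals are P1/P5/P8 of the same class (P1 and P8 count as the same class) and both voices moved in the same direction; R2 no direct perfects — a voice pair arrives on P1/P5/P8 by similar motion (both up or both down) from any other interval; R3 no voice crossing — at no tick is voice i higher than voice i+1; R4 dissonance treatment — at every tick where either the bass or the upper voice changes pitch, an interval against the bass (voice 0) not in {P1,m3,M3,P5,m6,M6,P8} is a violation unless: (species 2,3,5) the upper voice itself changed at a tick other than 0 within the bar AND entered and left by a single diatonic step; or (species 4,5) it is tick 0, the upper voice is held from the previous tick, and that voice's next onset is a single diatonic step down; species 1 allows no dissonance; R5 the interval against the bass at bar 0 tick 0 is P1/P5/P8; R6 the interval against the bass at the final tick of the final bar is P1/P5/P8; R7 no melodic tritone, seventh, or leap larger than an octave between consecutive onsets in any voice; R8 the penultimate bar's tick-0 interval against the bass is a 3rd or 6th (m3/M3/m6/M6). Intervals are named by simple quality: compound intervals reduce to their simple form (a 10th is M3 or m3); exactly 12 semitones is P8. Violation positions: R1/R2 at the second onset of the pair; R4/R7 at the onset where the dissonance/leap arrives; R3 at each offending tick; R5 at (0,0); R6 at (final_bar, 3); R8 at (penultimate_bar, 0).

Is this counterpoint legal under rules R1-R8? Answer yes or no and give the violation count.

bar 0: v0=G3 v1=G4 (P8)
bar 1: v0=E3 v1=E4 (P8)
bar 2: v0=D3 v1=G3 (P4)
bar 3: v0=E3 v1=B3 (P5)
bar 4: v0=F3 v1=E4 (M7)
bar 5: v0=G3 v1=C4 (P4)
bar 6: v0=A3 v1=E4 (P5)
bar 7: v0=C4 v1=D4 (M2)
bar 8: v0=A3 v1=A4 (P8)
bar 9: v0=A3 v1=A4 (P8)
bar 10: v0=G3 v1=G4 (P8)
  R4 @ bar2.0: D3/G3 P4 untreated
  R4 @ bar4.0: F3/E4 M7 untreated
  R4 @ bar5.0: G3/C4 P4 untreated
  R4 @ bar6.2: A3/D4 P4 untreated
  R4 @ bar7.0: C4/D4 M2 untreated
  R8 @ bar9.0: penult P8 not 3rd/6th

No (6 violations)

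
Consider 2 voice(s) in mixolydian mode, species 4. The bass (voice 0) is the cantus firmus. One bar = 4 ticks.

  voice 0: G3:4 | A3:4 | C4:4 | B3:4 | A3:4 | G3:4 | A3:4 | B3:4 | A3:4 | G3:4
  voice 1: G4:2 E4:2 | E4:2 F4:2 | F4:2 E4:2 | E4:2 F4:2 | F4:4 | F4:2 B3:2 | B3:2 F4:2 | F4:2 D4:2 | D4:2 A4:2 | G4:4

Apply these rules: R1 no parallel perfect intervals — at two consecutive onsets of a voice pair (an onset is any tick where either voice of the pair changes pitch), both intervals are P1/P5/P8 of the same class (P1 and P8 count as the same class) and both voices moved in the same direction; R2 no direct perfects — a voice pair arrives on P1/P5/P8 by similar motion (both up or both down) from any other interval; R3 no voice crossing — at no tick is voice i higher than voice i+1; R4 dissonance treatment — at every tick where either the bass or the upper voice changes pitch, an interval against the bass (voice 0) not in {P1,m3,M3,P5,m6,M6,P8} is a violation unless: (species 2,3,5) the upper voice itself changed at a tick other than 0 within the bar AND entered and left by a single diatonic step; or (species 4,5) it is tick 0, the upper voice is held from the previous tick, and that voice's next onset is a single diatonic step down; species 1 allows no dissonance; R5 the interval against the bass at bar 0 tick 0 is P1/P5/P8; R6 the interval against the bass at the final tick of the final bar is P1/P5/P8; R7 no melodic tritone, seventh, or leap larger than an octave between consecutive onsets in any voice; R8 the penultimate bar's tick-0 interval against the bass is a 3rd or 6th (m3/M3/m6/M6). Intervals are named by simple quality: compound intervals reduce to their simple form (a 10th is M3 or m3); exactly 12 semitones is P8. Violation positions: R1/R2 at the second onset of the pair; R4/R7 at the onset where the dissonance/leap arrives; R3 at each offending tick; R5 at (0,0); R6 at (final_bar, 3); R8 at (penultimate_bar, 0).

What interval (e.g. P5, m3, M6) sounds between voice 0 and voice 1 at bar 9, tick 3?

P8

voice 0=G3 voice 1=G4 -> P8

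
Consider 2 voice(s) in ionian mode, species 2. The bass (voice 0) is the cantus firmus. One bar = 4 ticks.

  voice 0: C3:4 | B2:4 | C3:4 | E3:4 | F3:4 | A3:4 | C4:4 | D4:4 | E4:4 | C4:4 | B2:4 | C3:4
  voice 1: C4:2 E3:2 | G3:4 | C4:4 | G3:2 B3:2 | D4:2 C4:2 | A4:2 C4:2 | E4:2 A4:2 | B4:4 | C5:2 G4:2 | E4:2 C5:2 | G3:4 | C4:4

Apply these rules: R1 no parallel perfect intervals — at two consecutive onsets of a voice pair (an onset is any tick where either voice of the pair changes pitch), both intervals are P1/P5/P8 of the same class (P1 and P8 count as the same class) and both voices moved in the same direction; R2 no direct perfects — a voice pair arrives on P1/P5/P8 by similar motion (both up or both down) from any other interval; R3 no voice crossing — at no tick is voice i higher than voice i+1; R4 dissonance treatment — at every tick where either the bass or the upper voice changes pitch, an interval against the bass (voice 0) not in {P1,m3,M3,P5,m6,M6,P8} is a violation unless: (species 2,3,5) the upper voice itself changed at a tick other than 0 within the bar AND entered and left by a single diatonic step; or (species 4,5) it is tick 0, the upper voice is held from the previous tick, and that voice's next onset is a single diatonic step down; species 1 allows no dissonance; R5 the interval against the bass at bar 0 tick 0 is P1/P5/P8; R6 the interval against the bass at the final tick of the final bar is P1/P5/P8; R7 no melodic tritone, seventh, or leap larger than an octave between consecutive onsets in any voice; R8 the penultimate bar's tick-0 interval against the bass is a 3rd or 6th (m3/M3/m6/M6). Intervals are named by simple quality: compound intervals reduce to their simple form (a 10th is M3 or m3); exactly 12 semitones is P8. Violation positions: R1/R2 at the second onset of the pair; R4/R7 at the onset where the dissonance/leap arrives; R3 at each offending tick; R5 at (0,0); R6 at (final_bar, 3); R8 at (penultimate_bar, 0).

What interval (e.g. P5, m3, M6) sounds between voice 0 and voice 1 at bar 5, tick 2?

m3

voice 0=A3 voice 1=C4 -> m3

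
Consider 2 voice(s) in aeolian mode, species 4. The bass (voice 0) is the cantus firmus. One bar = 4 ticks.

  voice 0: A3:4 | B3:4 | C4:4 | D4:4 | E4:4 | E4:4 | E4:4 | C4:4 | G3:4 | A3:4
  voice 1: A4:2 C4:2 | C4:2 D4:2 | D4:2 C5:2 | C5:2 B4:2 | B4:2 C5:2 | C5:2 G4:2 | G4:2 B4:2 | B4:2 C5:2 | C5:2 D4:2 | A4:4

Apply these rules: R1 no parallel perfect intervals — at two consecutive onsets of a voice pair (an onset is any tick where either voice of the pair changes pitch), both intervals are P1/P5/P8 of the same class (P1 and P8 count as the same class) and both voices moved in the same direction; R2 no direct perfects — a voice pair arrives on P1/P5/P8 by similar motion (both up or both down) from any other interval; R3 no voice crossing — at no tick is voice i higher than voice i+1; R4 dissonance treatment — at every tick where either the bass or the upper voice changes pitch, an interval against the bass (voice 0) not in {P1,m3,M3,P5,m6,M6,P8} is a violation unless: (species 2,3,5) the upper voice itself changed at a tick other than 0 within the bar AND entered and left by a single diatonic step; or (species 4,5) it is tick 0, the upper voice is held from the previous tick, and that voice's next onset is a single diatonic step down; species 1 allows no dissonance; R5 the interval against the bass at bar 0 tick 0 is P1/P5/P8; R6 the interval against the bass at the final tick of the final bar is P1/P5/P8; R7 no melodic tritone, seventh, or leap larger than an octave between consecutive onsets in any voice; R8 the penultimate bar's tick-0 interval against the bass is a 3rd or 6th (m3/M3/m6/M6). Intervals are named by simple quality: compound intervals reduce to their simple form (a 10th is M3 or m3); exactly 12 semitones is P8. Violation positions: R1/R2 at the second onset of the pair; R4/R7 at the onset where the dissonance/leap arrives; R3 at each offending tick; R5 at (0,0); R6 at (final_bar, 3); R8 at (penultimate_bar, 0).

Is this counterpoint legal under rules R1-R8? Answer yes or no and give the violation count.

bar 0: v0=A3 v1=A4 (P8)
bar 1: v0=B3 v1=C4 (m2)
bar 2: v0=C4 v1=D4 (M2)
bar 3: v0=D4 v1=C5 (m7)
bar 4: v0=E4 v1=B4 (P5)
bar 5: v0=E4 v1=C5 (m6)
bar 6: v0=E4 v1=G4 (m3)
bar 7: v0=C4 v1=B4 (M7)
bar 8: v0=G3 v1=C5 (P4)
bar 9: v0=A3 v1=A4 (P8)
  R4 @ bar1.0: B3/C4 m2 untreated
  R4 @ bar2.0: C4/D4 M2 untreated
  R7 @ bar2.2: D4->C5 leap 10st
  R4 @ bar7.0: C4/B4 M7 untreated
  R4 @ bar8.0: G3/C5 P4 untreated
  R8 @ bar8.0: penult P4 not 3rd/6th
  R7 @ bar8.2: C5->D4 leap 10st
  R2 @ bar9.0: G3/D4 P5 -> A3/A4 P8 similar

No (8 violations)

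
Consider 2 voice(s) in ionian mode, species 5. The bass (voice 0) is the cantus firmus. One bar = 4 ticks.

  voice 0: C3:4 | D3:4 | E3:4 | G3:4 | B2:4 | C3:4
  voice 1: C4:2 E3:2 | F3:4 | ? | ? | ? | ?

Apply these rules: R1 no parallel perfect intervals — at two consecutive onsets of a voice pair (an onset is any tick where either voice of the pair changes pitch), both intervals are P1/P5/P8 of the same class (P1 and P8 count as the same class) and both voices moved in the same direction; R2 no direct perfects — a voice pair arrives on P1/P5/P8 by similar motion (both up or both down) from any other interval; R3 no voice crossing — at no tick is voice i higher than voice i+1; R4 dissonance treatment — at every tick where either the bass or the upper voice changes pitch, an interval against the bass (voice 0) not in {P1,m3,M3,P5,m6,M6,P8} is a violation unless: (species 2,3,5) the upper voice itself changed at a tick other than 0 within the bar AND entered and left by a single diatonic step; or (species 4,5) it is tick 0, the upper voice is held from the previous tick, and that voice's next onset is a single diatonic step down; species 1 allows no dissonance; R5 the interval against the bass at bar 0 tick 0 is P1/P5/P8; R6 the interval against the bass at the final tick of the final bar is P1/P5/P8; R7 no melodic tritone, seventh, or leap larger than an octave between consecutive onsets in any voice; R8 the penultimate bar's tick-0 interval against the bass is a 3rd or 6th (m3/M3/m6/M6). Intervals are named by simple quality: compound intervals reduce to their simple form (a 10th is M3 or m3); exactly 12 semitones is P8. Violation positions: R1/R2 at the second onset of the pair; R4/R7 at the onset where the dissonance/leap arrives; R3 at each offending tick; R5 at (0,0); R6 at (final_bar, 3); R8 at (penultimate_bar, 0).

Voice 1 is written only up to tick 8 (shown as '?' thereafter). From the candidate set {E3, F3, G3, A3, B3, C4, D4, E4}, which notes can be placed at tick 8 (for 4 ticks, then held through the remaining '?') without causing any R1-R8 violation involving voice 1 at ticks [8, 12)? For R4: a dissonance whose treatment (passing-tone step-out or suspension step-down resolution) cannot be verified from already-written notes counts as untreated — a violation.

{C4, E3, G3}

E3: legal
F3: violates R4
G3: legal
A3: violates R4
B3: violates R2,R7
C4: legal
D4: violates R4
E4: violates R2,R7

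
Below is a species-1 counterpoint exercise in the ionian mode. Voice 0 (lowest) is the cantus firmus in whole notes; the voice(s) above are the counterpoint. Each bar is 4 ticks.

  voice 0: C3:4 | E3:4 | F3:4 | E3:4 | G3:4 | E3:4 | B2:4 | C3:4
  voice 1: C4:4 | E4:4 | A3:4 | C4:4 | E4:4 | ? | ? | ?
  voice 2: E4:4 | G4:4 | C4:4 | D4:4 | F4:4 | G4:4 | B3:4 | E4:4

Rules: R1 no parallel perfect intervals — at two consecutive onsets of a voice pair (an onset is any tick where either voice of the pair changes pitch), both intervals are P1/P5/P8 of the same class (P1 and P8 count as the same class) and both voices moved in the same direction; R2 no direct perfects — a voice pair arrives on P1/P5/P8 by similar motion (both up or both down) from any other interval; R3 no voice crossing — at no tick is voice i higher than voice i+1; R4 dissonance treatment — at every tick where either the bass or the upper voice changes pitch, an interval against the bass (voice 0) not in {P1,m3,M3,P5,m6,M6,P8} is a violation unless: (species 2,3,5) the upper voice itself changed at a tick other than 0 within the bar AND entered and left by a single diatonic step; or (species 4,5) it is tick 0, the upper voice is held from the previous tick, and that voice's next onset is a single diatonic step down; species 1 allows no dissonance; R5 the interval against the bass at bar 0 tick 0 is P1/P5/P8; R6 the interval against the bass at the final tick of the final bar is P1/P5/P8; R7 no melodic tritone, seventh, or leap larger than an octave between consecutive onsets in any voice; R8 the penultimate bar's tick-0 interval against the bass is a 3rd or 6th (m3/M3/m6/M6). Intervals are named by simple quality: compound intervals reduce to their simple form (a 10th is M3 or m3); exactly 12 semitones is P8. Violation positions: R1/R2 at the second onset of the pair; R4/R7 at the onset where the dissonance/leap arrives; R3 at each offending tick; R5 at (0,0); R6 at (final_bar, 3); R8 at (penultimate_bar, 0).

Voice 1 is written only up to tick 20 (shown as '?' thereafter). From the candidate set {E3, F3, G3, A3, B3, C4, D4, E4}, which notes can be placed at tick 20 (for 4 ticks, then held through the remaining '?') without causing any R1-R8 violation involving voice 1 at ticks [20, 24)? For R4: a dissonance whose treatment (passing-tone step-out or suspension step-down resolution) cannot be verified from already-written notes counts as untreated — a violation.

{C4, E4, G3}

E3: violates R2
F3: violates R4,R7
G3: legal
A3: violates R4
B3: violates R2
C4: legal
D4: violates R4
E4: legal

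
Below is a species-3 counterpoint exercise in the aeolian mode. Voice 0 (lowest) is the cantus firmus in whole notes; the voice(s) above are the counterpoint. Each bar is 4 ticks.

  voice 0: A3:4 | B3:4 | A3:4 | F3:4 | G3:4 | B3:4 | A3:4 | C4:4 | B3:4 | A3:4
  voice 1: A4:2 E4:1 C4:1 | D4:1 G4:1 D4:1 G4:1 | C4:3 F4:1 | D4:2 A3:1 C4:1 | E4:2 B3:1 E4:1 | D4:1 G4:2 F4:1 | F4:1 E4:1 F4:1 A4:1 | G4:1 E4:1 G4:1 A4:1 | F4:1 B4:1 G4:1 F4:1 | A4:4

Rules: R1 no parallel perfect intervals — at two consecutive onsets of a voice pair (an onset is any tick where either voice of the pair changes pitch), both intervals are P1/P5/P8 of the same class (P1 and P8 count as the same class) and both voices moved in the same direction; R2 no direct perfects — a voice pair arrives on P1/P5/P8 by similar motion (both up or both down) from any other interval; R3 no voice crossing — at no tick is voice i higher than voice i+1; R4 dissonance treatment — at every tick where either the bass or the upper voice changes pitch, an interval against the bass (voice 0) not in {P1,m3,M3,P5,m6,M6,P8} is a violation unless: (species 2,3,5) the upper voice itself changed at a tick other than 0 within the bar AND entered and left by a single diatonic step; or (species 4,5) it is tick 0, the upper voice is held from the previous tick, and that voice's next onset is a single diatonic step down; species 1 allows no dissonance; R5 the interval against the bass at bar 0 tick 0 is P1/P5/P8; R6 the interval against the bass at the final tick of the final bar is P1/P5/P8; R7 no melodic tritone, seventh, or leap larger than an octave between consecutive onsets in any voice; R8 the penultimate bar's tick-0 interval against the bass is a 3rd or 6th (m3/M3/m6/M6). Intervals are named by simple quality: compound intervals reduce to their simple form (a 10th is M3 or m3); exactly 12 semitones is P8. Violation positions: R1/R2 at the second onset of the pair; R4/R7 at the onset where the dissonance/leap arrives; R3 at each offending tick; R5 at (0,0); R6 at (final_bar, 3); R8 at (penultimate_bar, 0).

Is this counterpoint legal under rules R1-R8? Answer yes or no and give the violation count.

bar 0: v0=A3 v1=A4 (P8)
bar 1: v0=B3 v1=D4 (m3)
bar 2: v0=A3 v1=C4 (m3)
bar 3: v0=F3 v1=D4 (M6)
bar 4: v0=G3 v1=E4 (M6)
bar 5: v0=B3 v1=D4 (m3)
bar 6: v0=A3 v1=F4 (m6)
bar 7: v0=C4 v1=G4 (P5)
bar 8: v0=B3 v1=F4 (TT)
bar 9: v0=A3 v1=A4 (P8)
  R4 @ bar8.0: B3/F4 TT untreated
  R8 @ bar8.0: penult TT not 3rd/6th
  R7 @ bar8.1: F4->B4 leap 6st
  R4 @ bar8.3: B3/F4 TT untreated

No (4 violations)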